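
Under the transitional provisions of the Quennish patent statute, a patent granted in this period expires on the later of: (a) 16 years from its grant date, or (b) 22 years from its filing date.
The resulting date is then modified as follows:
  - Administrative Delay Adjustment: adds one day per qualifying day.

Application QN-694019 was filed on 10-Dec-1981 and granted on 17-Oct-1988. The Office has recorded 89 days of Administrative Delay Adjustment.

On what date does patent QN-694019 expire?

January 14, 2005

(a) grant + 16 years → 17 October 2004.
(b) filing + 22 years → 10 December 2003.
Later of the two: 17 October 2004.
Administrative Delay Adjustment: +89 days → 14 January 2005.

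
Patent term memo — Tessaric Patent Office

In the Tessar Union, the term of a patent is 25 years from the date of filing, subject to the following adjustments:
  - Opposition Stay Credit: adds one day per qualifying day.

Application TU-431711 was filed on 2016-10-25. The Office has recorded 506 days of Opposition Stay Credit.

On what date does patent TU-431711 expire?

Base term: filing date + 25 years → 25 October 2041.
Opposition Stay Credit: +506 days → 15 March 2043.

March 15, 2043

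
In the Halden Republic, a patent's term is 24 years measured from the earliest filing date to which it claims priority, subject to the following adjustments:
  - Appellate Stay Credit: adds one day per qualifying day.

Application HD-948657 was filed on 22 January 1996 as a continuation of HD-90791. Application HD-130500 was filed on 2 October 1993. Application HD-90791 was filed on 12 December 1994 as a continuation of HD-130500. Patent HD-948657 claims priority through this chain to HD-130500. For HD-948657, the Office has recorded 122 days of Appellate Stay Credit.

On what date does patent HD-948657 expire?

Earliest priority filing: 2 October 1993.
Base term: 2 October 1993 + 24 years → 2 October 2017.
Appellate Stay Credit: +122 days → 1 February 2018.

February 1, 2018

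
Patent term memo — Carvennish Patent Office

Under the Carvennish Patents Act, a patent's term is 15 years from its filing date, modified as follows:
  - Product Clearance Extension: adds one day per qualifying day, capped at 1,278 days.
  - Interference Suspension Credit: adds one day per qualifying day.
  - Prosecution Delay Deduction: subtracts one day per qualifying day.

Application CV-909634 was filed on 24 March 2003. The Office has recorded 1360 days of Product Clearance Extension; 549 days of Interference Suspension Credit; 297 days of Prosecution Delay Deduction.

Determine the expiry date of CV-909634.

Base term: filing date + 15 years → 24 March 2018.
Product Clearance Extension: 1360 days claimed exceeds the 1278-day cap, so +1278 days → 22 September 2021.
Interference Suspension Credit: +549 days → 25 March 2023.
Prosecution Delay Deduction: −297 days → 1 June 2022.

June 1, 2022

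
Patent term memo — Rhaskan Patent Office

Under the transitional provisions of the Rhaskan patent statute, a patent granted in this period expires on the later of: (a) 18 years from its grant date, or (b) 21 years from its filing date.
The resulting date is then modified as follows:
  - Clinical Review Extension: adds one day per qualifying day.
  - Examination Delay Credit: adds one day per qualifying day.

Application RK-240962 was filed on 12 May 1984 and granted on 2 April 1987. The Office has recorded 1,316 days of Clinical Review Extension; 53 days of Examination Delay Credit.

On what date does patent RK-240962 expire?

2009-02-09

(a) grant + 18 years → 2 April 2005.
(b) filing + 21 years → 12 May 2005.
Later of the two: 12 May 2005.
Clinical Review Extension: +1316 days → 18 December 2008.
Examination Delay Credit: +53 days → 9 February 2009.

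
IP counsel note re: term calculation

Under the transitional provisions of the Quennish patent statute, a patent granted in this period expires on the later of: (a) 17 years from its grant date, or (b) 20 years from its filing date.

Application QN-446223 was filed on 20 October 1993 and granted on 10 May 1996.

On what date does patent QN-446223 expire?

(a) grant + 17 years → 10 May 2013.
(b) filing + 20 years → 20 October 2013.
Later of the two: 20 October 2013.

October 20, 2013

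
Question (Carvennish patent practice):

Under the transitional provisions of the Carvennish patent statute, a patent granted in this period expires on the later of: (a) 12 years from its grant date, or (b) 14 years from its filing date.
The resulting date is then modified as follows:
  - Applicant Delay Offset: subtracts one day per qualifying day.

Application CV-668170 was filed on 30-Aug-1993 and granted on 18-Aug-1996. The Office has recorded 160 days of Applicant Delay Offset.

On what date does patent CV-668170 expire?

March 11, 2008

(a) grant + 12 years → 18 August 2008.
(b) filing + 14 years → 30 August 2007.
Later of the two: 18 August 2008.
Applicant Delay Offset: −160 days → 11 March 2008.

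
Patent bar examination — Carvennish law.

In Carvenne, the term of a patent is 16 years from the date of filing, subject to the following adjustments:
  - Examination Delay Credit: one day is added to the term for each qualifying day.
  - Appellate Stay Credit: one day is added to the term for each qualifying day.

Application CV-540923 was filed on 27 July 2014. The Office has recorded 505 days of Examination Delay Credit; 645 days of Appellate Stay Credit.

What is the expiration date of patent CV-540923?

2033-09-19

Base term: filing date + 16 years → 27 July 2030.
Examination Delay Credit: +505 days → 14 December 2031.
Appellate Stay Credit: +645 days → 19 September 2033.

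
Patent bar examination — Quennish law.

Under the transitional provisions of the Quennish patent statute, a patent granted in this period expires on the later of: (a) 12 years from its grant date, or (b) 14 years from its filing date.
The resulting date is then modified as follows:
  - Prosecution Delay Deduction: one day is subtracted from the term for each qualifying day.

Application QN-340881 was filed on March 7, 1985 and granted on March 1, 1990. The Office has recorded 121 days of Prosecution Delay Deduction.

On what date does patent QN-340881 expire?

October 31, 2001

(a) grant + 12 years → 1 March 2002.
(b) filing + 14 years → 7 March 1999.
Later of the two: 1 March 2002.
Prosecution Delay Deduction: −121 days → 31 October 2001.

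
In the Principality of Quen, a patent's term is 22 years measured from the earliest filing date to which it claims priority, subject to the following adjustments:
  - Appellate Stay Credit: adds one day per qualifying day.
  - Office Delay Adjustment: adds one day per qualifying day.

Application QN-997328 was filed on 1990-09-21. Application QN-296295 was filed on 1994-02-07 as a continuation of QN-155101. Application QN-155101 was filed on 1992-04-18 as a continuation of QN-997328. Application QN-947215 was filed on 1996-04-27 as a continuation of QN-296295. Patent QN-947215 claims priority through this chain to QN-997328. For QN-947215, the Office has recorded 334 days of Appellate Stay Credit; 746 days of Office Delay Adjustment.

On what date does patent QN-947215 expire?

Earliest priority filing: 21 September 1990.
Base term: 21 September 1990 + 22 years → 21 September 2012.
Appellate Stay Credit: +334 days → 21 August 2013.
Office Delay Adjustment: +746 days → 6 September 2015.

2015-09-06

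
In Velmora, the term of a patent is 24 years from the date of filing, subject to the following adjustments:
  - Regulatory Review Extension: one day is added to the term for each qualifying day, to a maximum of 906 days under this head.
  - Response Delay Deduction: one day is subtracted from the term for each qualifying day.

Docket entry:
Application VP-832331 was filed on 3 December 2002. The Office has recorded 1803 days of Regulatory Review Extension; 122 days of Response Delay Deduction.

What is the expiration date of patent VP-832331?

Base term: filing date + 24 years → 3 December 2026.
Regulatory Review Extension: 1803 days claimed exceeds the 906-day cap, so +906 days → 27 May 2029.
Response Delay Deduction: −122 days → 25 January 2029.

2029-01-25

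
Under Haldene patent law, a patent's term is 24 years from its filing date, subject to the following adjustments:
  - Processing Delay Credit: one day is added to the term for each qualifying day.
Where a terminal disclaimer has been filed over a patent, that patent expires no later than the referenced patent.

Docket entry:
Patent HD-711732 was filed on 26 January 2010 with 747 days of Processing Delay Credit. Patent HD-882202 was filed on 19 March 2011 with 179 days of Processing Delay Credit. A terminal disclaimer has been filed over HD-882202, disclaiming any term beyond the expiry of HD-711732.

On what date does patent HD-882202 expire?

September 14, 2035

Natural term of HD-882202:
  Base: filing + 24 years → 19 March 2035.
  Processing Delay Credit: +179 days → 14 September 2035.
Expiry of referenced patent HD-711732:
  Base: filing + 24 years → 26 January 2034.
  Processing Delay Credit: +747 days → 12 February 2036.
Terminal disclaimer: HD-882202 expires on the earlier of 14 September 2035 and 12 February 2036.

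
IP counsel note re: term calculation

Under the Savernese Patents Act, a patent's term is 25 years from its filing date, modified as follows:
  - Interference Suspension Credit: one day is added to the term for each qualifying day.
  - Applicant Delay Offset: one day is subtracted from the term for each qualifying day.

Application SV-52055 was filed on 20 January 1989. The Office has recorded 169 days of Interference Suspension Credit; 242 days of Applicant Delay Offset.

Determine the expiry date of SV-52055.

Base term: filing date + 25 years → 20 January 2014.
Interference Suspension Credit: +169 days → 8 July 2014.
Applicant Delay Offset: −242 days → 8 November 2013.

2013-11-08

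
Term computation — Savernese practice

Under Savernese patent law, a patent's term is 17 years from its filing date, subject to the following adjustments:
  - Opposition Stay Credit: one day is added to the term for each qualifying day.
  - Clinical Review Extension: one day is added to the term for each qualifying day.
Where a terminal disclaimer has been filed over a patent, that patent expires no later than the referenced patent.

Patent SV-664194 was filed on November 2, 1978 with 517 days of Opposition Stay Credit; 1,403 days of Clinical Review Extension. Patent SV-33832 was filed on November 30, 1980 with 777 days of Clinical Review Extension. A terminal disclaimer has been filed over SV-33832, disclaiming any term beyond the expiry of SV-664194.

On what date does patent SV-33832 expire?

Natural term of SV-33832:
  Base: filing + 17 years → 30 November 1997.
  Clinical Review Extension: +777 days → 16 January 2000.
Expiry of referenced patent SV-664194:
  Base: filing + 17 years → 2 November 1995.
  Opposition Stay Credit: +517 days → 2 April 1997.
  Clinical Review Extension: +1403 days → 3 February 2001.
Terminal disclaimer: SV-33832 expires on the earlier of 16 January 2000 and 3 February 2001.

2000-01-16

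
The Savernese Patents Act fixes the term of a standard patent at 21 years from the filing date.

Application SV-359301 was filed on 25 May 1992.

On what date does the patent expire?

2013-05-25

Filing date + 21 years → 25 May 2013.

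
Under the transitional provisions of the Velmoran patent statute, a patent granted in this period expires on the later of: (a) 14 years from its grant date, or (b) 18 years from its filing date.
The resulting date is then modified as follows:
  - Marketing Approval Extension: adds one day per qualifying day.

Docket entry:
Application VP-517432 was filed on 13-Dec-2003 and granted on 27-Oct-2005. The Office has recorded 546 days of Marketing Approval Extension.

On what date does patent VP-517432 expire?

(a) grant + 14 years → 27 October 2019.
(b) filing + 18 years → 13 December 2021.
Later of the two: 13 December 2021.
Marketing Approval Extension: +546 days → 12 June 2023.

2023-06-12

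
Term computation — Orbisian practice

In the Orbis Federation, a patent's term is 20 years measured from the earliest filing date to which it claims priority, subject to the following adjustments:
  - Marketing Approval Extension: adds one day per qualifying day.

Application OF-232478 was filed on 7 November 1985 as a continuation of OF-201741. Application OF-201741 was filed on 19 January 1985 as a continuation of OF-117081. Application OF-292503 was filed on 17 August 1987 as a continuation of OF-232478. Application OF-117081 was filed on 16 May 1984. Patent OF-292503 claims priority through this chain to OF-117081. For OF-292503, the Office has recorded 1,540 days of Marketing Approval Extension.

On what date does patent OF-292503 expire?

Earliest priority filing: 16 May 1984.
Base term: 16 May 1984 + 20 years → 16 May 2004.
Marketing Approval Extension: +1540 days → 3 August 2008.

August 3, 2008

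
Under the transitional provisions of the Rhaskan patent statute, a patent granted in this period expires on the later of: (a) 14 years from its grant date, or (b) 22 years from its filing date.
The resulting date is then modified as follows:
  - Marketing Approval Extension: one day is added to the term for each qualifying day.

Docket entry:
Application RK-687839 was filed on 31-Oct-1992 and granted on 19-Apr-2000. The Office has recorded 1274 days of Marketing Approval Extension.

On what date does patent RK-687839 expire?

(a) grant + 14 years → 19 April 2014.
(b) filing + 22 years → 31 October 2014.
Later of the two: 31 October 2014.
Marketing Approval Extension: +1274 days → 27 April 2018.

2018-04-27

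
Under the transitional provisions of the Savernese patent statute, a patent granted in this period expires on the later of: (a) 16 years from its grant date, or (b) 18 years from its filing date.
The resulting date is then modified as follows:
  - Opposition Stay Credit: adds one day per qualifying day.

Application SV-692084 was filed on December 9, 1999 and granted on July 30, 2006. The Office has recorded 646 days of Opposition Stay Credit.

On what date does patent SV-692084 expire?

(a) grant + 16 years → 30 July 2022.
(b) filing + 18 years → 9 December 2017.
Later of the two: 30 July 2022.
Opposition Stay Credit: +646 days → 6 May 2024.

May 6, 2024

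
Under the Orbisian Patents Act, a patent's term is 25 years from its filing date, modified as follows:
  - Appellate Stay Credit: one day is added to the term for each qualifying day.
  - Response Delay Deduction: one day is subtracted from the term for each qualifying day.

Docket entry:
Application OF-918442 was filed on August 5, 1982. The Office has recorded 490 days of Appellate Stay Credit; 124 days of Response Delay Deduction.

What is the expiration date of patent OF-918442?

2008-08-05

Base term: filing date + 25 years → 5 August 2007.
Appellate Stay Credit: +490 days → 7 December 2008.
Response Delay Deduction: −124 days → 5 August 2008.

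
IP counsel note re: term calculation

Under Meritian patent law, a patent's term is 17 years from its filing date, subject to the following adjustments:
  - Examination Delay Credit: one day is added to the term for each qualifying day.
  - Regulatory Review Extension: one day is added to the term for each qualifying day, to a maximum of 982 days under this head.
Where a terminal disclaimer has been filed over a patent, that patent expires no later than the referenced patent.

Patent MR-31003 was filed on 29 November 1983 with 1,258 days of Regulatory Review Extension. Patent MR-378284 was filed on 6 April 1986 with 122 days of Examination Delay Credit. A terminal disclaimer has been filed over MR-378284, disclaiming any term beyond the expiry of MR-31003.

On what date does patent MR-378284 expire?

Natural term of MR-378284:
  Base: filing + 17 years → 6 April 2003.
  Examination Delay Credit: +122 days → 6 August 2003.
Expiry of referenced patent MR-31003:
  Base: filing + 17 years → 29 November 2000.
  Regulatory Review Extension: 1258 days claimed exceeds the 982-day cap, so +982 days → 8 August 2003.
Terminal disclaimer: MR-378284 expires on the earlier of 6 August 2003 and 8 August 2003.

2003-08-06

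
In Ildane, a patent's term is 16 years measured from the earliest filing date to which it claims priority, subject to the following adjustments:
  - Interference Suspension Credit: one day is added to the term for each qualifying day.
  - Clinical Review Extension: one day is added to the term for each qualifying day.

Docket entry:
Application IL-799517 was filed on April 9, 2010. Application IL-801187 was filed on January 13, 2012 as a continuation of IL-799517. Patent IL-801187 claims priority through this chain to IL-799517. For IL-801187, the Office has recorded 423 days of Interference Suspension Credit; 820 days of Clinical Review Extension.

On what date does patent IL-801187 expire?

Earliest priority filing: 9 April 2010.
Base term: 9 April 2010 + 16 years → 9 April 2026.
Interference Suspension Credit: +423 days → 6 June 2027.
Clinical Review Extension: +820 days → 3 September 2029.

September 3, 2029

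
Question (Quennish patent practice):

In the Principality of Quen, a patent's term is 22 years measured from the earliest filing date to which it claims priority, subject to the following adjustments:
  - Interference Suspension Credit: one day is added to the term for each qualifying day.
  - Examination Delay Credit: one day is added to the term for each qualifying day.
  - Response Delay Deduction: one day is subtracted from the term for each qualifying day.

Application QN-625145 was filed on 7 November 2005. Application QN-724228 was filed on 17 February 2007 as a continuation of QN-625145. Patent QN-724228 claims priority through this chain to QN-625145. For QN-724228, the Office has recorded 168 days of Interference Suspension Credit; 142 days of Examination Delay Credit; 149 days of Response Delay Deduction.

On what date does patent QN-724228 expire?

April 16, 2028

Earliest priority filing: 7 November 2005.
Base term: 7 November 2005 + 22 years → 7 November 2027.
Interference Suspension Credit: +168 days → 23 April 2028.
Examination Delay Credit: +142 days → 12 September 2028.
Response Delay Deduction: −149 days → 16 April 2028.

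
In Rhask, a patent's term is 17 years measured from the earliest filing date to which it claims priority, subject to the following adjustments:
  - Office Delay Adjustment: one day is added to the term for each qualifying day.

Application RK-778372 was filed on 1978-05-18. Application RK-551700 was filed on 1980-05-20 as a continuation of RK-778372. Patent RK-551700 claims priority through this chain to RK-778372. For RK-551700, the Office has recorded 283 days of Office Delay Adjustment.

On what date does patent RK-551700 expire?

February 25, 1996

Earliest priority filing: 18 May 1978.
Base term: 18 May 1978 + 17 years → 18 May 1995.
Office Delay Adjustment: +283 days → 25 February 1996.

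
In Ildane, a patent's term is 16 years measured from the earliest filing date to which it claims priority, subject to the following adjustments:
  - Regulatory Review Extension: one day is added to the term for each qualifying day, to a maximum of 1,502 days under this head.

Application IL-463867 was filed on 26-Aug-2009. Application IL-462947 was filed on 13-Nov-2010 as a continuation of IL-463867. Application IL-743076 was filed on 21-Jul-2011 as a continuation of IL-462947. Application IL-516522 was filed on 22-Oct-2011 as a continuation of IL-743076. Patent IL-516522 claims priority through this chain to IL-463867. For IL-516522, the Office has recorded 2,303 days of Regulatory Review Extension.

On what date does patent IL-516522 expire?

2029-10-06

Earliest priority filing: 26 August 2009.
Base term: 26 August 2009 + 16 years → 26 August 2025.
Regulatory Review Extension: 2303 days claimed exceeds the 1502-day cap, so +1502 days → 6 October 2029.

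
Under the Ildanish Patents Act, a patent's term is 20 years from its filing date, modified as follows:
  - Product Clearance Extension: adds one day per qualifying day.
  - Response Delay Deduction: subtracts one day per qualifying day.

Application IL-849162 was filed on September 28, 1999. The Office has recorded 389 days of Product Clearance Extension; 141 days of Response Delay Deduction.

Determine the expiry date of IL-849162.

Base term: filing date + 20 years → 28 September 2019.
Product Clearance Extension: +389 days → 21 October 2020.
Response Delay Deduction: −141 days → 2 June 2020.

2020-06-02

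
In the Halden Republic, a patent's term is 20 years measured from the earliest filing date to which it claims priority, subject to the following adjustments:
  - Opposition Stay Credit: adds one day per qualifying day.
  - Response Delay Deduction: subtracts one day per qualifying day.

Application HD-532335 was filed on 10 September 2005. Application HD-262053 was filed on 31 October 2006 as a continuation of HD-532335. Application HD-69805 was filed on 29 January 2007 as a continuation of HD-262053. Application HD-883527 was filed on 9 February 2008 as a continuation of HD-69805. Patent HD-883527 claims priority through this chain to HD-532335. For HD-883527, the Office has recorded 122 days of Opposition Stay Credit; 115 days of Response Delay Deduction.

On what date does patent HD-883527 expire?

Earliest priority filing: 10 September 2005.
Base term: 10 September 2005 + 20 years → 10 September 2025.
Opposition Stay Credit: +122 days → 10 January 2026.
Response Delay Deduction: −115 days → 17 September 2025.

2025-09-17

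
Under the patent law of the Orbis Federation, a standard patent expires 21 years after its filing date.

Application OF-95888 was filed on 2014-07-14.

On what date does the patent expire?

July 14, 2035

Filing date + 21 years → 14 July 2035.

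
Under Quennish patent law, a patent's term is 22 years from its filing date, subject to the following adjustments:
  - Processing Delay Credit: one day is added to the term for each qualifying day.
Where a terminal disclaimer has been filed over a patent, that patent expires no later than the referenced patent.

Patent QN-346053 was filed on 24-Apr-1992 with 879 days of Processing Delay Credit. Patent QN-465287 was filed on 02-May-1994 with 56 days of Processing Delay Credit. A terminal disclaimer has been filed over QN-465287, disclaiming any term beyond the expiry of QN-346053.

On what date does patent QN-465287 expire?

2016-06-27

Natural term of QN-465287:
  Base: filing + 22 years → 2 May 2016.
  Processing Delay Credit: +56 days → 27 June 2016.
Expiry of referenced patent QN-346053:
  Base: filing + 22 years → 24 April 2014.
  Processing Delay Credit: +879 days → 19 September 2016.
Terminal disclaimer: QN-465287 expires on the earlier of 27 June 2016 and 19 September 2016.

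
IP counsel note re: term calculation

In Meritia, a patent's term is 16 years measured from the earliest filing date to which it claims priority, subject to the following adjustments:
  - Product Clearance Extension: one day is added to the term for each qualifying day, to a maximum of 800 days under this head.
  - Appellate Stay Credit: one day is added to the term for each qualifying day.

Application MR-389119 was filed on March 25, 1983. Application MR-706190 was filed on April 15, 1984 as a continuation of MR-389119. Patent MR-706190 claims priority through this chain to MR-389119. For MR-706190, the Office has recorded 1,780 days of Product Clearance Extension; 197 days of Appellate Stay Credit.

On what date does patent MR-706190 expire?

Earliest priority filing: 25 March 1983.
Base term: 25 March 1983 + 16 years → 25 March 1999.
Product Clearance Extension: 1780 days claimed exceeds the 800-day cap, so +800 days → 2 June 2001.
Appellate Stay Credit: +197 days → 16 December 2001.

December 16, 2001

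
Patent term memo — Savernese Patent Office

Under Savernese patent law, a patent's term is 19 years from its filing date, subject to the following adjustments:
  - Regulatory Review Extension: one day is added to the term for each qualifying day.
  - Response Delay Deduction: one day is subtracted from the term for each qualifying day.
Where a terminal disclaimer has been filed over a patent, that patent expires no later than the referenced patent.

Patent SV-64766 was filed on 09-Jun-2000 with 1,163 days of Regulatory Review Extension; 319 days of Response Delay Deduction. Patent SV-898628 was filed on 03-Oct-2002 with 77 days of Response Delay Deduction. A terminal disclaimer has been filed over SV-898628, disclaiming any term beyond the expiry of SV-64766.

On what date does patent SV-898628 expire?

Natural term of SV-898628:
  Base: filing + 19 years → 3 October 2021.
  Response Delay Deduction: −77 days → 18 July 2021.
Expiry of referenced patent SV-64766:
  Base: filing + 19 years → 9 June 2019.
  Regulatory Review Extension: +1163 days → 15 August 2022.
  Response Delay Deduction: −319 days → 30 September 2021.
Terminal disclaimer: SV-898628 expires on the earlier of 18 July 2021 and 30 September 2021.

July 18, 2021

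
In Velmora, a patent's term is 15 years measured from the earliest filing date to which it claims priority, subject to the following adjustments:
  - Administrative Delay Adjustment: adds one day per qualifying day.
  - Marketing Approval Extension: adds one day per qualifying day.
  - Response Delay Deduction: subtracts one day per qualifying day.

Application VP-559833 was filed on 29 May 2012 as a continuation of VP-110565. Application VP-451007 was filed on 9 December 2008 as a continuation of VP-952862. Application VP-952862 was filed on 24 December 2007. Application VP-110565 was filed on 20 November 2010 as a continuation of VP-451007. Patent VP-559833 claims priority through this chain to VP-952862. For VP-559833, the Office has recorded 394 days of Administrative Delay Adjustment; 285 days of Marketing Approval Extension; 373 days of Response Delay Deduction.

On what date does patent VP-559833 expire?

Earliest priority filing: 24 December 2007.
Base term: 24 December 2007 + 15 years → 24 December 2022.
Administrative Delay Adjustment: +394 days → 22 January 2024.
Marketing Approval Extension: +285 days → 2 November 2024.
Response Delay Deduction: −373 days → 26 October 2023.

2023-10-26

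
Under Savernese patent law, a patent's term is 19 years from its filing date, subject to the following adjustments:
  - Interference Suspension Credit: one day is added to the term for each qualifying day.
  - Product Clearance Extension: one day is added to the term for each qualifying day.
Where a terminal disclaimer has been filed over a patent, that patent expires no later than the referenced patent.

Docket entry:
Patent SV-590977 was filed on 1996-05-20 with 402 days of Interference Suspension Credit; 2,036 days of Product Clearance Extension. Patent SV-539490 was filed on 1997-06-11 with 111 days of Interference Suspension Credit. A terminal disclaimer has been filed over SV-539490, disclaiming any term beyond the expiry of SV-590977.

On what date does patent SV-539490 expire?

2016-09-30

Natural term of SV-539490:
  Base: filing + 19 years → 11 June 2016.
  Interference Suspension Credit: +111 days → 30 September 2016.
Expiry of referenced patent SV-590977:
  Base: filing + 19 years → 20 May 2015.
  Interference Suspension Credit: +402 days → 25 June 2016.
  Product Clearance Extension: +2036 days → 21 January 2022.
Terminal disclaimer: SV-539490 expires on the earlier of 30 September 2016 and 21 January 2022.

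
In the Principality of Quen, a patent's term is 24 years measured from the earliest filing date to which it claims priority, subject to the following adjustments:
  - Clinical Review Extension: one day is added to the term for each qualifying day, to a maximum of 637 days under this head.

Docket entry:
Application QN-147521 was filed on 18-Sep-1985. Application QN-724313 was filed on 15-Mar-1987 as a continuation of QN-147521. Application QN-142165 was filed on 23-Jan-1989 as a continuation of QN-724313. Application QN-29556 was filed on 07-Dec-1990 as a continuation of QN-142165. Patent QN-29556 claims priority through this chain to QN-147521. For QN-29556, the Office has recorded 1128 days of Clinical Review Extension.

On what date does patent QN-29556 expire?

Earliest priority filing: 18 September 1985.
Base term: 18 September 1985 + 24 years → 18 September 2009.
Clinical Review Extension: 1128 days claimed exceeds the 637-day cap, so +637 days → 17 June 2011.

June 17, 2011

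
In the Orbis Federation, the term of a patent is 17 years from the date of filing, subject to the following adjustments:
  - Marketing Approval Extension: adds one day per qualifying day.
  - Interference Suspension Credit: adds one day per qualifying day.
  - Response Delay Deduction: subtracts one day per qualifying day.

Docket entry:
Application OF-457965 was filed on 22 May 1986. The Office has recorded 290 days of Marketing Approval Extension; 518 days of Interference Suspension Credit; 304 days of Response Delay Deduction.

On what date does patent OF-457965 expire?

October 7, 2004

Base term: filing date + 17 years → 22 May 2003.
Marketing Approval Extension: +290 days → 7 March 2004.
Interference Suspension Credit: +518 days → 7 August 2005.
Response Delay Deduction: −304 days → 7 October 2004.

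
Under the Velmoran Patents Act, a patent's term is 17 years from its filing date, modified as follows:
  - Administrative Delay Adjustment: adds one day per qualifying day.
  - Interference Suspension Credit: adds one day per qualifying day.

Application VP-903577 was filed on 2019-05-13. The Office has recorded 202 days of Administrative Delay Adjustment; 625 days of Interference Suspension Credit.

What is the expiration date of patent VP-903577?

Base term: filing date + 17 years → 13 May 2036.
Administrative Delay Adjustment: +202 days → 1 December 2036.
Interference Suspension Credit: +625 days → 18 August 2038.

August 18, 2038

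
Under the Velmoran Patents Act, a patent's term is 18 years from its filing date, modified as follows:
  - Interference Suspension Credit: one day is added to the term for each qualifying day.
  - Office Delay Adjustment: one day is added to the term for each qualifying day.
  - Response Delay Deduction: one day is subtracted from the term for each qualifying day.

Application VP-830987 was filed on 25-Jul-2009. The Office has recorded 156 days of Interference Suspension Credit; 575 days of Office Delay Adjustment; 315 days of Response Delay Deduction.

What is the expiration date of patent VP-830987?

September 13, 2028

Base term: filing date + 18 years → 25 July 2027.
Interference Suspension Credit: +156 days → 28 December 2027.
Office Delay Adjustment: +575 days → 25 July 2029.
Response Delay Deduction: −315 days → 13 September 2028.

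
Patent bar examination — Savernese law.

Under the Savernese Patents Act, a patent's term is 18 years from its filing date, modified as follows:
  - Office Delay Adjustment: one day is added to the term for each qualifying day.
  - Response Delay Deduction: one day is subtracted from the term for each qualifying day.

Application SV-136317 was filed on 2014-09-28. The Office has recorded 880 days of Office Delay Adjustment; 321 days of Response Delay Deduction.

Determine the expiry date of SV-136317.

Base term: filing date + 18 years → 28 September 2032.
Office Delay Adjustment: +880 days → 25 February 2035.
Response Delay Deduction: −321 days → 10 April 2034.

April 10, 2034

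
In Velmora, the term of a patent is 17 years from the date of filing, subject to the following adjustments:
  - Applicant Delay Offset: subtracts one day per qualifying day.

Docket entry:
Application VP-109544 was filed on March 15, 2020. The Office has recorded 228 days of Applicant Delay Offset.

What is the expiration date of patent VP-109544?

Base term: filing date + 17 years → 15 March 2037.
Applicant Delay Offset: −228 days → 30 July 2036.

2036-07-30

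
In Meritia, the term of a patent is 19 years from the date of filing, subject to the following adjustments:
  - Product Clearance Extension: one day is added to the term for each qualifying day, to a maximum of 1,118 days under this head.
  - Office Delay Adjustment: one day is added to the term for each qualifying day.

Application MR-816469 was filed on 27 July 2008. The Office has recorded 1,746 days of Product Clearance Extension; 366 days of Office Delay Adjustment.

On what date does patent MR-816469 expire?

Base term: filing date + 19 years → 27 July 2027.
Product Clearance Extension: 1746 days claimed exceeds the 1118-day cap, so +1118 days → 18 August 2030.
Office Delay Adjustment: +366 days → 19 August 2031.

August 19, 2031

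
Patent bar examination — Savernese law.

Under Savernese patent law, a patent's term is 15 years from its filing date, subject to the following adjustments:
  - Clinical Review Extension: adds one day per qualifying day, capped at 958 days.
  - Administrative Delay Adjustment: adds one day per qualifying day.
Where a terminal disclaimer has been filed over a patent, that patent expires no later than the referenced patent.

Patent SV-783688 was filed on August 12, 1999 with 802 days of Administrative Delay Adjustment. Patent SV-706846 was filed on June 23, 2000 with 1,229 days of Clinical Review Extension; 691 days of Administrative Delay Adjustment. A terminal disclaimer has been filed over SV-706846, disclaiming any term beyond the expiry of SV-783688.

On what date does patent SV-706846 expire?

2016-10-22

Natural term of SV-706846:
  Base: filing + 15 years → 23 June 2015.
  Clinical Review Extension: 1229 days claimed exceeds the 958-day cap, so +958 days → 5 February 2018.
  Administrative Delay Adjustment: +691 days → 28 December 2019.
Expiry of referenced patent SV-783688:
  Base: filing + 15 years → 12 August 2014.
  Administrative Delay Adjustment: +802 days → 22 October 2016.
Terminal disclaimer: SV-706846 expires on the earlier of 28 December 2019 and 22 October 2016.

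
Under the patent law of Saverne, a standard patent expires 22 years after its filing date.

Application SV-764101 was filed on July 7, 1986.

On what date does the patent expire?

July 7, 2008

Filing date + 22 years → 7 July 2008.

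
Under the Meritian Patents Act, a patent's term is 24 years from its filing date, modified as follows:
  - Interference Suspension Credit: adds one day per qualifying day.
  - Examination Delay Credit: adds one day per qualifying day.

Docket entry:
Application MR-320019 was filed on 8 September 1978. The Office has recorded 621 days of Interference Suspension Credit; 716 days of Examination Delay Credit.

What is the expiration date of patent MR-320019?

May 7, 2006

Base term: filing date + 24 years → 8 September 2002.
Interference Suspension Credit: +621 days → 21 May 2004.
Examination Delay Credit: +716 days → 7 May 2006.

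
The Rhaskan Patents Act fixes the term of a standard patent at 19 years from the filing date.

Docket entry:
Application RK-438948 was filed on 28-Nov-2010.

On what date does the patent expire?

November 28, 2029

Filing date + 19 years → 28 November 2029.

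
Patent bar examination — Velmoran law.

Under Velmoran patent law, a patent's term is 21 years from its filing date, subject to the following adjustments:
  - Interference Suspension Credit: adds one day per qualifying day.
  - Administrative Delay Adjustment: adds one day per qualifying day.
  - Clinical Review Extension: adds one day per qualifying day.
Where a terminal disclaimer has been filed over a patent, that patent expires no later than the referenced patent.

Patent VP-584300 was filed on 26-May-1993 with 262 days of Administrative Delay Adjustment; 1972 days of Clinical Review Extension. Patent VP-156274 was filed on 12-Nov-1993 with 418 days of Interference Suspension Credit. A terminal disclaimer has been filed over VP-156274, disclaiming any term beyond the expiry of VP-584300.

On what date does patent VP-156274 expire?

Natural term of VP-156274:
  Base: filing + 21 years → 12 November 2014.
  Interference Suspension Credit: +418 days → 4 January 2016.
Expiry of referenced patent VP-584300:
  Base: filing + 21 years → 26 May 2014.
  Administrative Delay Adjustment: +262 days → 12 February 2015.
  Clinical Review Extension: +1972 days → 7 July 2020.
Terminal disclaimer: VP-156274 expires on the earlier of 4 January 2016 and 7 July 2020.

2016-01-04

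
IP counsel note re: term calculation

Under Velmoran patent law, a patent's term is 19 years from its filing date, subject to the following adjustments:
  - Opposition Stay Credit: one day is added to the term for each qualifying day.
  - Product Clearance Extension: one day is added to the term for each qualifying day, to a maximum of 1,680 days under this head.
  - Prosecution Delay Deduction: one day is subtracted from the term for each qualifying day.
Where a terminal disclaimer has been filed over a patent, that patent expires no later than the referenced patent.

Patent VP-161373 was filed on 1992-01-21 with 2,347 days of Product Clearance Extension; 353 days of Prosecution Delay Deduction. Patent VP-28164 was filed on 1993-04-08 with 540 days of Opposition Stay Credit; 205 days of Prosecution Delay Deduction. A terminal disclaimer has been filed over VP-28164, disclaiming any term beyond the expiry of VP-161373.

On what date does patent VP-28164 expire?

March 9, 2013

Natural term of VP-28164:
  Base: filing + 19 years → 8 April 2012.
  Opposition Stay Credit: +540 days → 30 September 2013.
  Prosecution Delay Deduction: −205 days → 9 March 2013.
Expiry of referenced patent VP-161373:
  Base: filing + 19 years → 21 January 2011.
  Product Clearance Extension: 2347 days claimed exceeds the 1680-day cap, so +1680 days → 28 August 2015.
  Prosecution Delay Deduction: −353 days → 9 September 2014.
Terminal disclaimer: VP-28164 expires on the earlier of 9 March 2013 and 9 September 2014.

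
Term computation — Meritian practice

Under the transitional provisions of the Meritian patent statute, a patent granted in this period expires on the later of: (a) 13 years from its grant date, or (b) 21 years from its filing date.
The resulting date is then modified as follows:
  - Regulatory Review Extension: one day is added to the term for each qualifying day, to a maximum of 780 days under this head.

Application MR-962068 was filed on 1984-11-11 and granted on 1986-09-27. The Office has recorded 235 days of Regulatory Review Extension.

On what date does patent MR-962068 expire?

(a) grant + 13 years → 27 September 1999.
(b) filing + 21 years → 11 November 2005.
Later of the two: 11 November 2005.
Regulatory Review Extension: 235 days (within the 780-day cap) → +235 days → 4 July 2006.

2006-07-04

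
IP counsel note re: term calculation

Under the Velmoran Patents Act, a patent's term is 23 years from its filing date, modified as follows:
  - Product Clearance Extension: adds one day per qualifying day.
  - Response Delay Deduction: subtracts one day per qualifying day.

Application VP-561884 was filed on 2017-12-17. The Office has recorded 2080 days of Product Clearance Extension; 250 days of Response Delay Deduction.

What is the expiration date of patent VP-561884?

December 21, 2045

Base term: filing date + 23 years → 17 December 2040.
Product Clearance Extension: +2080 days → 28 August 2046.
Response Delay Deduction: −250 days → 21 December 2045.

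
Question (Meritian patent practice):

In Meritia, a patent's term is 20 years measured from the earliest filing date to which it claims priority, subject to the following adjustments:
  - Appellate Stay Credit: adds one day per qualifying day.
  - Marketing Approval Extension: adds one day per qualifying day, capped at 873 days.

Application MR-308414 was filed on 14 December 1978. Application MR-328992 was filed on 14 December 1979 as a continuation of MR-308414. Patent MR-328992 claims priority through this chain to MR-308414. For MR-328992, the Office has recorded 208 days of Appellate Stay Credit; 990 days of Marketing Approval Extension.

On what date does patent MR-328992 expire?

Earliest priority filing: 14 December 1978.
Base term: 14 December 1978 + 20 years → 14 December 1998.
Appellate Stay Credit: +208 days → 10 July 1999.
Marketing Approval Extension: 990 days claimed exceeds the 873-day cap, so +873 days → 29 November 2001.

2001-11-29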